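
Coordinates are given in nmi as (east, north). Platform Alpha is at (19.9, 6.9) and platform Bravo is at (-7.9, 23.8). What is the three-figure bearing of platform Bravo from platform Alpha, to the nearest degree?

301°

Δeast = -7.9 − 19.9 = -27.80; Δnorth = 23.8 − 6.9 = 16.90.
Bearing = atan2(Δeast, Δnorth) mod 360° = 301.30° ≈ 301°.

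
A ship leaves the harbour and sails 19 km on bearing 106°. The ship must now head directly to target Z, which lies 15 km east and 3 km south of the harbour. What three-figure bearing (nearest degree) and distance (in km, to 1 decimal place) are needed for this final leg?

304°, 4.0 km

Leg 1 (106°, 19 km): east 19 sin 106° = 18.26, north 19 cos 106° = -5.24
Current position: (18.26, -5.24). Target: (15, -3). Remaining: Δeast = -3.26, Δnorth = 2.24.
Bearing = atan2(-3.26, 2.24) mod 360° = 304.43°; distance = √((-3.26)² + (2.24)²) = 3.957 km.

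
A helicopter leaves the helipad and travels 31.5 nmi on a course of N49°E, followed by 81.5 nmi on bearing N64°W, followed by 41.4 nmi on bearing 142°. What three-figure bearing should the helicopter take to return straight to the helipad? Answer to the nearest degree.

Leg 1 (N49°E, 31.5 nmi): east 31.5 sin 49° = 23.77, north 31.5 cos 49° = 20.67
Leg 2 (N64°W, 81.5 nmi): east 81.5 sin 296° = -73.25, north 81.5 cos 296° = 35.73
Leg 3 (142°, 41.4 nmi): east 41.4 sin 142° = 25.49, north 41.4 cos 142° = -32.62
Net displacement: -23.99 east, 23.77 north. Direction back to start is (23.99, -23.77): bearing = atan2(23.99, -23.77) mod 360° = 134.74° ≈ 135°.

135°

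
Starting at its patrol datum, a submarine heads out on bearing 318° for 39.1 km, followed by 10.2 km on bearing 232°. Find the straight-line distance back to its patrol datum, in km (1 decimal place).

41.1 km

Leg 1 (318°, 39.1 km): east 39.1 sin 318° = -26.16, north 39.1 cos 318° = 29.06
Leg 2 (232°, 10.2 km): east 10.2 sin 232° = -8.04, north 10.2 cos 232° = -6.28
Net: -34.20 east, 22.78 north. Distance = √((-34.20)² + (22.78)²) = 41.091 km.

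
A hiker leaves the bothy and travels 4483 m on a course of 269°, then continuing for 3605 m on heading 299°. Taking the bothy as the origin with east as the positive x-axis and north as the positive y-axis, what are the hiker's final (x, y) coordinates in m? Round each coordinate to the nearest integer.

Leg 1 (269°, 4483 m): east 4483 sin 269° = -4482.32, north 4483 cos 269° = -78.24
Leg 2 (299°, 3605 m): east 3605 sin 299° = -3153.00, north 3605 cos 299° = 1747.74
Summing: -7635.32 m east, 1669.50 m north → (-7635, 1669).

(-7635, 1669)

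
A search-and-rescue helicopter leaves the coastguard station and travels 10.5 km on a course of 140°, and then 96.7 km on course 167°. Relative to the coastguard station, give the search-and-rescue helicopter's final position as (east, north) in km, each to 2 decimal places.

(28.50, -102.27)

Leg 1 (140°, 10.5 km): east 10.5 sin 140° = 6.75, north 10.5 cos 140° = -8.04
Leg 2 (167°, 96.7 km): east 96.7 sin 167° = 21.75, north 96.7 cos 167° = -94.22
Summing: 28.50 km east, -102.27 km north → (28.50, -102.27).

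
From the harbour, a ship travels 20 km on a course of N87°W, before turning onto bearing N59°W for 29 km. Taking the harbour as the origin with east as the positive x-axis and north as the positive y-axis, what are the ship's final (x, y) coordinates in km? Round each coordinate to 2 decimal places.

Leg 1 (N87°W, 20 km): east 20 sin 273° = -19.97, north 20 cos 273° = 1.05
Leg 2 (N59°W, 29 km): east 29 sin 301° = -24.86, north 29 cos 301° = 14.94
Summing: -44.83 km east, 15.98 km north → (-44.83, 15.98).

(-44.83, 15.98)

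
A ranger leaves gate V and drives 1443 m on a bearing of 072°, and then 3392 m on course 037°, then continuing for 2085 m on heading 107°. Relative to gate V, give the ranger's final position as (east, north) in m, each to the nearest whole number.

Leg 1 (072°, 1443 m): east 1443 sin 72° = 1372.37, north 1443 cos 72° = 445.91
Leg 2 (037°, 3392 m): east 3392 sin 37° = 2041.36, north 3392 cos 37° = 2708.97
Leg 3 (107°, 2085 m): east 2085 sin 107° = 1993.90, north 2085 cos 107° = -609.60
Summing: 5407.63 m east, 2545.29 m north → (5408, 2545).

(5408, 2545)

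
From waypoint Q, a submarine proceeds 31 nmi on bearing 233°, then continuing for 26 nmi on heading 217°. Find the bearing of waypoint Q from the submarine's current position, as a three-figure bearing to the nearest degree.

046°

Leg 1 (233°, 31 nmi): east 31 sin 233° = -24.76, north 31 cos 233° = -18.66
Leg 2 (217°, 26 nmi): east 26 sin 217° = -15.65, north 26 cos 217° = -20.76
Net displacement: -40.40 east, -39.42 north. Direction back to start is (40.40, 39.42): bearing = atan2(40.40, 39.42) mod 360° = 45.71° ≈ 046°.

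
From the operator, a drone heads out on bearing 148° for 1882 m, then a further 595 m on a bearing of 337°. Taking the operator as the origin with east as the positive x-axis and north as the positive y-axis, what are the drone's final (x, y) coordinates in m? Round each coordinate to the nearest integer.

(765, -1048)

Leg 1 (148°, 1882 m): east 1882 sin 148° = 997.31, north 1882 cos 148° = -1596.03
Leg 2 (337°, 595 m): east 595 sin 337° = -232.49, north 595 cos 337° = 547.70
Summing: 764.82 m east, -1048.33 m north → (765, -1048).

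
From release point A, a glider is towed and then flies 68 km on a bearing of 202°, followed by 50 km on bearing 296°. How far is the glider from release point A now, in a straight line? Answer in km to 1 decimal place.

Leg 1 (202°, 68 km): east 68 sin 202° = -25.47, north 68 cos 202° = -63.05
Leg 2 (296°, 50 km): east 50 sin 296° = -44.94, north 50 cos 296° = 21.92
Net: -70.41 east, -41.13 north. Distance = √((-70.41)² + (-41.13)²) = 81.545 km.

81.5 km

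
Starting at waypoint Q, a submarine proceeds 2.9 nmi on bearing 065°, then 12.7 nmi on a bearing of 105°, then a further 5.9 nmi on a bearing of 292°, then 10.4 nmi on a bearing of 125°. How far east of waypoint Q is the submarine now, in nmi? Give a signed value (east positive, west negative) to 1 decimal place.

Leg 1 (065°, 2.9 nmi): east 2.9 sin 65° = 2.63, north 2.9 cos 65° = 1.23
Leg 2 (105°, 12.7 nmi): east 12.7 sin 105° = 12.27, north 12.7 cos 105° = -3.29
Leg 3 (292°, 5.9 nmi): east 5.9 sin 292° = -5.47, north 5.9 cos 292° = 2.21
Leg 4 (125°, 10.4 nmi): east 10.4 sin 125° = 8.52, north 10.4 cos 125° = -5.97
Net east component: 17.94 nmi.

17.9 nmi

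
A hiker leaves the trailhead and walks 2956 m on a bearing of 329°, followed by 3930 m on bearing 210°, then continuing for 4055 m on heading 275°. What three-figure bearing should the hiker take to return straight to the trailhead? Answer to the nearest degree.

086°

Leg 1 (329°, 2956 m): east 2956 sin 329° = -1522.45, north 2956 cos 329° = 2533.79
Leg 2 (210°, 3930 m): east 3930 sin 210° = -1965.00, north 3930 cos 210° = -3403.48
Leg 3 (275°, 4055 m): east 4055 sin 275° = -4039.57, north 4055 cos 275° = 353.42
Net displacement: -7527.02 east, -516.28 north. Direction back to start is (7527.02, 516.28): bearing = atan2(7527.02, 516.28) mod 360° = 86.08° ≈ 086°.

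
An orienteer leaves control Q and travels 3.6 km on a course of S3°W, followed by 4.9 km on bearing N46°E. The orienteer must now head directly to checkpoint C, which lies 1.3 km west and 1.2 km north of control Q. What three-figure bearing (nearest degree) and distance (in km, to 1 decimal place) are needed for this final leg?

Leg 1 (S3°W, 3.6 km): east 3.6 sin 183° = -0.19, north 3.6 cos 183° = -3.60
Leg 2 (N46°E, 4.9 km): east 4.9 sin 46° = 3.52, north 4.9 cos 46° = 3.40
Current position: (3.34, -0.19). Target: (-1.3, 1.2). Remaining: Δeast = -4.64, Δnorth = 1.39.
Bearing = atan2(-4.64, 1.39) mod 360° = 286.70°; distance = √((-4.64)² + (1.39)²) = 4.841 km.

287°, 4.8 km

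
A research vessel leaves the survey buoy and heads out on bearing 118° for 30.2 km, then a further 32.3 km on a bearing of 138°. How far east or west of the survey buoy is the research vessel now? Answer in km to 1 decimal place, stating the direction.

48.3 km east

Leg 1 (118°, 30.2 km): east 30.2 sin 118° = 26.67, north 30.2 cos 118° = -14.18
Leg 2 (138°, 32.3 km): east 32.3 sin 138° = 21.61, north 32.3 cos 138° = -24.00
Net east component: 48.28 km.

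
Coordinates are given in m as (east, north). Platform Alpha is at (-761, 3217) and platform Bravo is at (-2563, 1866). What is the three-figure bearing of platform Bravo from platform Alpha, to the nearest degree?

233°

Δeast = -2563 − -761 = -1802.00; Δnorth = 1866 − 3217 = -1351.00.
Bearing = atan2(Δeast, Δnorth) mod 360° = 233.14° ≈ 233°.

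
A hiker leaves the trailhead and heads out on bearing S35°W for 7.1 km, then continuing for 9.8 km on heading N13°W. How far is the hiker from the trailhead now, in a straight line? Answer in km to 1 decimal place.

Leg 1 (S35°W, 7.1 km): east 7.1 sin 215° = -4.07, north 7.1 cos 215° = -5.82
Leg 2 (N13°W, 9.8 km): east 9.8 sin 347° = -2.20, north 9.8 cos 347° = 9.55
Net: -6.28 east, 3.73 north. Distance = √((-6.28)² + (3.73)²) = 7.303 km.

7.3 km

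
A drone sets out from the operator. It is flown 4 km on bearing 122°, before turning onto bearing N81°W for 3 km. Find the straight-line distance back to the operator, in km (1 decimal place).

Leg 1 (122°, 4 km): east 4 sin 122° = 3.39, north 4 cos 122° = -2.12
Leg 2 (N81°W, 3 km): east 3 sin 279° = -2.96, north 3 cos 279° = 0.47
Net: 0.43 east, -1.65 north. Distance = √((0.43)² + (-1.65)²) = 1.705 km.

1.7 km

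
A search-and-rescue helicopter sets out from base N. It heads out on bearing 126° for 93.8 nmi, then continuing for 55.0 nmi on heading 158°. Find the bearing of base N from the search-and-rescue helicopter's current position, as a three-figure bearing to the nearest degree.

318°

Leg 1 (126°, 93.8 nmi): east 93.8 sin 126° = 75.89, north 93.8 cos 126° = -55.13
Leg 2 (158°, 55.0 nmi): east 55.0 sin 158° = 20.60, north 55.0 cos 158° = -51.00
Net displacement: 96.49 east, -106.13 north. Direction back to start is (-96.49, 106.13): bearing = atan2(-96.49, 106.13) mod 360° = 317.72° ≈ 318°.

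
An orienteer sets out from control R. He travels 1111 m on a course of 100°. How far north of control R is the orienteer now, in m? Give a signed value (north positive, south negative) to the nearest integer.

-193 m

Leg 1 (100°, 1111 m): east 1111 sin 100° = 1094.12, north 1111 cos 100° = -192.92
Net north component: -192.92 m.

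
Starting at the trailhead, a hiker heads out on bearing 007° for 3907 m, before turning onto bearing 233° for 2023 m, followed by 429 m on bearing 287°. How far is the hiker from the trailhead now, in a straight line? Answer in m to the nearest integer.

3188 m

Leg 1 (007°, 3907 m): east 3907 sin 7° = 476.14, north 3907 cos 7° = 3877.88
Leg 2 (233°, 2023 m): east 2023 sin 233° = -1615.64, north 2023 cos 233° = -1217.47
Leg 3 (287°, 429 m): east 429 sin 287° = -410.25, north 429 cos 287° = 125.43
Net: -1549.75 east, 2785.83 north. Distance = √((-1549.75)² + (2785.83)²) = 3187.883 m.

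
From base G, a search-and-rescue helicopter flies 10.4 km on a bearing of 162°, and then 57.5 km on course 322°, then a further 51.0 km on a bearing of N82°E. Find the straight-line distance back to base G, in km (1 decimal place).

Leg 1 (162°, 10.4 km): east 10.4 sin 162° = 3.21, north 10.4 cos 162° = -9.89
Leg 2 (322°, 57.5 km): east 57.5 sin 322° = -35.40, north 57.5 cos 322° = 45.31
Leg 3 (N82°E, 51.0 km): east 51.0 sin 82° = 50.50, north 51.0 cos 82° = 7.10
Net: 18.32 east, 42.52 north. Distance = √((18.32)² + (42.52)²) = 46.295 km.

46.3 km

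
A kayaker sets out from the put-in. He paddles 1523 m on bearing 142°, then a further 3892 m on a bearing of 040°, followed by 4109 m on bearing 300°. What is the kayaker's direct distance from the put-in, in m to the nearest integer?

3838 m

Leg 1 (142°, 1523 m): east 1523 sin 142° = 937.65, north 1523 cos 142° = -1200.14
Leg 2 (040°, 3892 m): east 3892 sin 40° = 2501.73, north 3892 cos 40° = 2981.44
Leg 3 (300°, 4109 m): east 4109 sin 300° = -3558.50, north 4109 cos 300° = 2054.50
Net: -119.12 east, 3835.80 north. Distance = √((-119.12)² + (3835.80)²) = 3837.654 m.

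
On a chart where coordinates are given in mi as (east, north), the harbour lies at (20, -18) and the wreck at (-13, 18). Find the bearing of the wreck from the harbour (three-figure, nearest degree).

317°

Δeast = -13 − 20 = -33.00; Δnorth = 18 − -18 = 36.00.
Bearing = atan2(Δeast, Δnorth) mod 360° = 317.49° ≈ 317°.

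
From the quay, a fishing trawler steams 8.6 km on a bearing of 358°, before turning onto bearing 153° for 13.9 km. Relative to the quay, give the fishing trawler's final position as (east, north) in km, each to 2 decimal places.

Leg 1 (358°, 8.6 km): east 8.6 sin 358° = -0.30, north 8.6 cos 358° = 8.59
Leg 2 (153°, 13.9 km): east 13.9 sin 153° = 6.31, north 13.9 cos 153° = -12.38
Summing: 6.01 km east, -3.79 km north → (6.01, -3.79).

(6.01, -3.79)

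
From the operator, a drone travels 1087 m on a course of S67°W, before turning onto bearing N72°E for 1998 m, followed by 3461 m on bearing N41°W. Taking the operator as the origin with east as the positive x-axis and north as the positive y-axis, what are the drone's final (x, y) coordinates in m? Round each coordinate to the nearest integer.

Leg 1 (S67°W, 1087 m): east 1087 sin 247° = -1000.59, north 1087 cos 247° = -424.72
Leg 2 (N72°E, 1998 m): east 1998 sin 72° = 1900.21, north 1998 cos 72° = 617.42
Leg 3 (N41°W, 3461 m): east 3461 sin 319° = -2270.62, north 3461 cos 319° = 2612.05
Summing: -1371.00 m east, 2804.74 m north → (-1371, 2805).

(-1371, 2805)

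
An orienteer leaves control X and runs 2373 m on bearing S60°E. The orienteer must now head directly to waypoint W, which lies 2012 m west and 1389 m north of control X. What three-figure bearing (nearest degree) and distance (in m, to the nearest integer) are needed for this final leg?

302°, 4814 m

Leg 1 (S60°E, 2373 m): east 2373 sin 120° = 2055.08, north 2373 cos 120° = -1186.50
Current position: (2055.08, -1186.50). Target: (-2012, 1389). Remaining: Δeast = -4067.08, Δnorth = 2575.50.
Bearing = atan2(-4067.08, 2575.50) mod 360° = 302.34°; distance = √((-4067.08)² + (2575.50)²) = 4813.972 m.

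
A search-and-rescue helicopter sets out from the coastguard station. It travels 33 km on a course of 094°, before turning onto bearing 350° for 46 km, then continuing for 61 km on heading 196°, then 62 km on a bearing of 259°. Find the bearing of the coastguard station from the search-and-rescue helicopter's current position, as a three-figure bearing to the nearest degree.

Leg 1 (094°, 33 km): east 33 sin 94° = 32.92, north 33 cos 94° = -2.30
Leg 2 (350°, 46 km): east 46 sin 350° = -7.99, north 46 cos 350° = 45.30
Leg 3 (196°, 61 km): east 61 sin 196° = -16.81, north 61 cos 196° = -58.64
Leg 4 (259°, 62 km): east 62 sin 259° = -60.86, north 62 cos 259° = -11.83
Net displacement: -52.74 east, -27.47 north. Direction back to start is (52.74, 27.47): bearing = atan2(52.74, 27.47) mod 360° = 62.49° ≈ 062°.

062°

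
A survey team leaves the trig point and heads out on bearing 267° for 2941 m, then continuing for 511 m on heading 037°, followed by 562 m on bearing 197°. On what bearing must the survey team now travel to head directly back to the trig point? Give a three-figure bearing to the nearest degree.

084°

Leg 1 (267°, 2941 m): east 2941 sin 267° = -2936.97, north 2941 cos 267° = -153.92
Leg 2 (037°, 511 m): east 511 sin 37° = 307.53, north 511 cos 37° = 408.10
Leg 3 (197°, 562 m): east 562 sin 197° = -164.31, north 562 cos 197° = -537.44
Net displacement: -2793.75 east, -283.26 north. Direction back to start is (2793.75, 283.26): bearing = atan2(2793.75, 283.26) mod 360° = 84.21° ≈ 084°.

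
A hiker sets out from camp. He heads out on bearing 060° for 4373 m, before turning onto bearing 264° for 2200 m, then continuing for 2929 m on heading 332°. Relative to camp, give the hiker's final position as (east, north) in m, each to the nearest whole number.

Leg 1 (060°, 4373 m): east 4373 sin 60° = 3787.13, north 4373 cos 60° = 2186.50
Leg 2 (264°, 2200 m): east 2200 sin 264° = -2187.95, north 2200 cos 264° = -229.96
Leg 3 (332°, 2929 m): east 2929 sin 332° = -1375.08, north 2929 cos 332° = 2586.15
Summing: 224.10 m east, 4542.69 m north → (224, 4543).

(224, 4543)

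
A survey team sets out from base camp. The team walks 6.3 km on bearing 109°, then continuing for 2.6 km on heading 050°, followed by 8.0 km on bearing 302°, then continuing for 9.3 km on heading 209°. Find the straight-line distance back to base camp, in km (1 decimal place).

Leg 1 (109°, 6.3 km): east 6.3 sin 109° = 5.96, north 6.3 cos 109° = -2.05
Leg 2 (050°, 2.6 km): east 2.6 sin 50° = 1.99, north 2.6 cos 50° = 1.67
Leg 3 (302°, 8.0 km): east 8.0 sin 302° = -6.78, north 8.0 cos 302° = 4.24
Leg 4 (209°, 9.3 km): east 9.3 sin 209° = -4.51, north 9.3 cos 209° = -8.13
Net: -3.34 east, -4.27 north. Distance = √((-3.34)² + (-4.27)²) = 5.427 km.

5.4 km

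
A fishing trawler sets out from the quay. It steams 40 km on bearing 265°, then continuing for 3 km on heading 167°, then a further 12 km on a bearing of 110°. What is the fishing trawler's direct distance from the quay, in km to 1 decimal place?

29.8 km

Leg 1 (265°, 40 km): east 40 sin 265° = -39.85, north 40 cos 265° = -3.49
Leg 2 (167°, 3 km): east 3 sin 167° = 0.67, north 3 cos 167° = -2.92
Leg 3 (110°, 12 km): east 12 sin 110° = 11.28, north 12 cos 110° = -4.10
Net: -27.90 east, -10.51 north. Distance = √((-27.90)² + (-10.51)²) = 29.812 km.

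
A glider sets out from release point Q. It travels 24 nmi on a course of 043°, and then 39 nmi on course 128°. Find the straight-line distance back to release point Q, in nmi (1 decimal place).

47.5 nmi

Leg 1 (043°, 24 nmi): east 24 sin 43° = 16.37, north 24 cos 43° = 17.55
Leg 2 (128°, 39 nmi): east 39 sin 128° = 30.73, north 39 cos 128° = -24.01
Net: 47.10 east, -6.46 north. Distance = √((47.10)² + (-6.46)²) = 47.541 nmi.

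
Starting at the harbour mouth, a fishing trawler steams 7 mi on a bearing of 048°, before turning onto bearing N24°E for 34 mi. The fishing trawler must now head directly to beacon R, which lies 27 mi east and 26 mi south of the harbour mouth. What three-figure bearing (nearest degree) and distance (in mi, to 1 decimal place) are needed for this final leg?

173°, 62.3 mi

Leg 1 (048°, 7 mi): east 7 sin 48° = 5.20, north 7 cos 48° = 4.68
Leg 2 (N24°E, 34 mi): east 34 sin 24° = 13.83, north 34 cos 24° = 31.06
Current position: (19.03, 35.74). Target: (27, -26). Remaining: Δeast = 7.97, Δnorth = -61.74.
Bearing = atan2(7.97, -61.74) mod 360° = 172.65°; distance = √((7.97)² + (-61.74)²) = 62.257 mi.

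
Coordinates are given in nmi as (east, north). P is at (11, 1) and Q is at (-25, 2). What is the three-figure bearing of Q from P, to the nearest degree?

Δeast = -25 − 11 = -36.00; Δnorth = 2 − 1 = 1.00.
Bearing = atan2(Δeast, Δnorth) mod 360° = 271.59° ≈ 272°.

272°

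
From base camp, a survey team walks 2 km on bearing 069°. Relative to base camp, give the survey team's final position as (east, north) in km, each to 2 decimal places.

(1.87, 0.72)

Leg 1 (069°, 2 km): east 2 sin 69° = 1.87, north 2 cos 69° = 0.72
Summing: 1.87 km east, 0.72 km north → (1.87, 0.72).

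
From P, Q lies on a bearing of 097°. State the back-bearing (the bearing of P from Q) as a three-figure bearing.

Back-bearing = 097° + 180° = 277°.

277°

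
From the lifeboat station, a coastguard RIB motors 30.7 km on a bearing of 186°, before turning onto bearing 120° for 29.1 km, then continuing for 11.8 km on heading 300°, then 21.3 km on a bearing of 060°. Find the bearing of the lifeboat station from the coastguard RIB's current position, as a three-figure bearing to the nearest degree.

Leg 1 (186°, 30.7 km): east 30.7 sin 186° = -3.21, north 30.7 cos 186° = -30.53
Leg 2 (120°, 29.1 km): east 29.1 sin 120° = 25.20, north 29.1 cos 120° = -14.55
Leg 3 (300°, 11.8 km): east 11.8 sin 300° = -10.22, north 11.8 cos 300° = 5.90
Leg 4 (060°, 21.3 km): east 21.3 sin 60° = 18.45, north 21.3 cos 60° = 10.65
Net displacement: 30.22 east, -28.53 north. Direction back to start is (-30.22, 28.53): bearing = atan2(-30.22, 28.53) mod 360° = 313.35° ≈ 313°.

313°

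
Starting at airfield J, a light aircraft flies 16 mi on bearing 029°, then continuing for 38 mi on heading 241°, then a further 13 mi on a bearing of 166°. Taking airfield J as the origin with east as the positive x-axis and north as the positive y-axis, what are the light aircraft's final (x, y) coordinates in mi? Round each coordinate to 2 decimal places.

(-22.33, -17.04)

Leg 1 (029°, 16 mi): east 16 sin 29° = 7.76, north 16 cos 29° = 13.99
Leg 2 (241°, 38 mi): east 38 sin 241° = -33.24, north 38 cos 241° = -18.42
Leg 3 (166°, 13 mi): east 13 sin 166° = 3.14, north 13 cos 166° = -12.61
Summing: -22.33 mi east, -17.04 mi north → (-22.33, -17.04).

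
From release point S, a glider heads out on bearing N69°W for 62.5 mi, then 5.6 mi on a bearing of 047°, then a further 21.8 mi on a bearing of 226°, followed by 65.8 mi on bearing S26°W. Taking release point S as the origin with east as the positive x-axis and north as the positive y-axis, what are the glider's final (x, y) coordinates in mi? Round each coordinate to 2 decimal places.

Leg 1 (N69°W, 62.5 mi): east 62.5 sin 291° = -58.35, north 62.5 cos 291° = 22.40
Leg 2 (047°, 5.6 mi): east 5.6 sin 47° = 4.10, north 5.6 cos 47° = 3.82
Leg 3 (226°, 21.8 mi): east 21.8 sin 226° = -15.68, north 21.8 cos 226° = -15.14
Leg 4 (S26°W, 65.8 mi): east 65.8 sin 206° = -28.84, north 65.8 cos 206° = -59.14
Summing: -98.78 mi east, -48.07 mi north → (-98.78, -48.07).

(-98.78, -48.07)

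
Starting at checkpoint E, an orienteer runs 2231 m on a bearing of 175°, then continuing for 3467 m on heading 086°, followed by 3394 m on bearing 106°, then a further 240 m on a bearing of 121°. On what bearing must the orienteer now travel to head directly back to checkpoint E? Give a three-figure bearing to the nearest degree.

Leg 1 (175°, 2231 m): east 2231 sin 175° = 194.44, north 2231 cos 175° = -2222.51
Leg 2 (086°, 3467 m): east 3467 sin 86° = 3458.55, north 3467 cos 86° = 241.85
Leg 3 (106°, 3394 m): east 3394 sin 106° = 3262.52, north 3394 cos 106° = -935.51
Leg 4 (121°, 240 m): east 240 sin 121° = 205.72, north 240 cos 121° = -123.61
Net displacement: 7121.24 east, -3039.79 north. Direction back to start is (-7121.24, 3039.79): bearing = atan2(-7121.24, 3039.79) mod 360° = 293.12° ≈ 293°.

293°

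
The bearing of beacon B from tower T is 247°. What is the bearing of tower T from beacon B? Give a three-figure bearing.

Back-bearing = 247° − 180° = 067°.

067°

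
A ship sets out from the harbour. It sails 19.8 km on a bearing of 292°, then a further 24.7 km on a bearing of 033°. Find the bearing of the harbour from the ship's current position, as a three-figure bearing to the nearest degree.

Leg 1 (292°, 19.8 km): east 19.8 sin 292° = -18.36, north 19.8 cos 292° = 7.42
Leg 2 (033°, 24.7 km): east 24.7 sin 33° = 13.45, north 24.7 cos 33° = 20.72
Net displacement: -4.91 east, 28.13 north. Direction back to start is (4.91, -28.13): bearing = atan2(4.91, -28.13) mod 360° = 170.11° ≈ 170°.

170°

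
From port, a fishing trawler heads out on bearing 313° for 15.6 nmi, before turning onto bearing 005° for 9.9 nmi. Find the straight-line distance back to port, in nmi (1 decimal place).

23.1 nmi

Leg 1 (313°, 15.6 nmi): east 15.6 sin 313° = -11.41, north 15.6 cos 313° = 10.64
Leg 2 (005°, 9.9 nmi): east 9.9 sin 5° = 0.86, north 9.9 cos 5° = 9.86
Net: -10.55 east, 20.50 north. Distance = √((-10.55)² + (20.50)²) = 23.055 nmi.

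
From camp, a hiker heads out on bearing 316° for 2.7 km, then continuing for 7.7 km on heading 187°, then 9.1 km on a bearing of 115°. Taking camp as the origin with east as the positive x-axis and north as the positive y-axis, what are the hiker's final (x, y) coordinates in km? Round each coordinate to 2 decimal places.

(5.43, -9.55)

Leg 1 (316°, 2.7 km): east 2.7 sin 316° = -1.88, north 2.7 cos 316° = 1.94
Leg 2 (187°, 7.7 km): east 7.7 sin 187° = -0.94, north 7.7 cos 187° = -7.64
Leg 3 (115°, 9.1 km): east 9.1 sin 115° = 8.25, north 9.1 cos 115° = -3.85
Summing: 5.43 km east, -9.55 km north → (5.43, -9.55).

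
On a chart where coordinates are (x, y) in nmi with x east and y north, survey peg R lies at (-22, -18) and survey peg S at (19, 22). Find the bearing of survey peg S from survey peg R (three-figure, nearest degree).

Δeast = 19 − -22 = 41.00; Δnorth = 22 − -18 = 40.00.
Bearing = atan2(Δeast, Δnorth) mod 360° = 45.71° ≈ 046°.

046°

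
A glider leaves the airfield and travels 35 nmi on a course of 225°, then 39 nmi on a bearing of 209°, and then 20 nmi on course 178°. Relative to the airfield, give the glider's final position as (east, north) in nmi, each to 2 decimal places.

Leg 1 (225°, 35 nmi): east 35 sin 225° = -24.75, north 35 cos 225° = -24.75
Leg 2 (209°, 39 nmi): east 39 sin 209° = -18.91, north 39 cos 209° = -34.11
Leg 3 (178°, 20 nmi): east 20 sin 178° = 0.70, north 20 cos 178° = -19.99
Summing: -42.96 nmi east, -78.85 nmi north → (-42.96, -78.85).

(-42.96, -78.85)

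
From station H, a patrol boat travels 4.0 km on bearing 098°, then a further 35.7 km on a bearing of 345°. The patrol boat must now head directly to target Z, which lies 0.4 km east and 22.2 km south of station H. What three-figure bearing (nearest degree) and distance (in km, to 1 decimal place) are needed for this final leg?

174°, 56.4 km

Leg 1 (098°, 4.0 km): east 4.0 sin 98° = 3.96, north 4.0 cos 98° = -0.56
Leg 2 (345°, 35.7 km): east 35.7 sin 345° = -9.24, north 35.7 cos 345° = 34.48
Current position: (-5.28, 33.93). Target: (0.4, -22.2). Remaining: Δeast = 5.68, Δnorth = -56.13.
Bearing = atan2(5.68, -56.13) mod 360° = 174.22°; distance = √((5.68)² + (-56.13)²) = 56.413 km.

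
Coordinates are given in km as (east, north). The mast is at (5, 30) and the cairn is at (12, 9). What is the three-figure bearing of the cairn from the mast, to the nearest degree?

162°

Δeast = 12 − 5 = 7.00; Δnorth = 9 − 30 = -21.00.
Bearing = atan2(Δeast, Δnorth) mod 360° = 161.57° ≈ 162°.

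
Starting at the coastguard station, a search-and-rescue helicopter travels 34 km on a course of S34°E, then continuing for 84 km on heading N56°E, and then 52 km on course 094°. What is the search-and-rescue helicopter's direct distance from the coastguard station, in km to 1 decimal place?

141.3 km

Leg 1 (S34°E, 34 km): east 34 sin 146° = 19.01, north 34 cos 146° = -28.19
Leg 2 (N56°E, 84 km): east 84 sin 56° = 69.64, north 84 cos 56° = 46.97
Leg 3 (094°, 52 km): east 52 sin 94° = 51.87, north 52 cos 94° = -3.63
Net: 140.53 east, 15.16 north. Distance = √((140.53)² + (15.16)²) = 141.340 km.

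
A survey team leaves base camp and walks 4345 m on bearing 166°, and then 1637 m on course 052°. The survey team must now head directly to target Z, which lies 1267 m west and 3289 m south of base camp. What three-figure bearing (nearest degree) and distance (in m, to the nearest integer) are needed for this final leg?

269°, 3609 m

Leg 1 (166°, 4345 m): east 4345 sin 166° = 1051.15, north 4345 cos 166° = -4215.93
Leg 2 (052°, 1637 m): east 1637 sin 52° = 1289.97, north 1637 cos 52° = 1007.84
Current position: (2341.12, -3208.10). Target: (-1267, -3289). Remaining: Δeast = -3608.12, Δnorth = -80.90.
Bearing = atan2(-3608.12, -80.90) mod 360° = 268.72°; distance = √((-3608.12)² + (-80.90)²) = 3609.031 m.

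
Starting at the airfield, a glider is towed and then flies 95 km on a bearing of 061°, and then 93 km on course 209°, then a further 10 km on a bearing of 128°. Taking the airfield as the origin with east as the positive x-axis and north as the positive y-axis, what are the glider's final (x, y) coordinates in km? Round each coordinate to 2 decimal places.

(45.88, -41.44)

Leg 1 (061°, 95 km): east 95 sin 61° = 83.09, north 95 cos 61° = 46.06
Leg 2 (209°, 93 km): east 93 sin 209° = -45.09, north 93 cos 209° = -81.34
Leg 3 (128°, 10 km): east 10 sin 128° = 7.88, north 10 cos 128° = -6.16
Summing: 45.88 km east, -41.44 km north → (45.88, -41.44).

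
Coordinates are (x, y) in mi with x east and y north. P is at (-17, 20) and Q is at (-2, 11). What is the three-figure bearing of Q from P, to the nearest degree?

121°

Δeast = -2 − -17 = 15.00; Δnorth = 11 − 20 = -9.00.
Bearing = atan2(Δeast, Δnorth) mod 360° = 120.96° ≈ 121°.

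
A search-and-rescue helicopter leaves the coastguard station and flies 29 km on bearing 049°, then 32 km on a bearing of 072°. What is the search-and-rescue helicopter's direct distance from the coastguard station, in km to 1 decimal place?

Leg 1 (049°, 29 km): east 29 sin 49° = 21.89, north 29 cos 49° = 19.03
Leg 2 (072°, 32 km): east 32 sin 72° = 30.43, north 32 cos 72° = 9.89
Net: 52.32 east, 28.91 north. Distance = √((52.32)² + (28.91)²) = 59.778 km.

59.8 km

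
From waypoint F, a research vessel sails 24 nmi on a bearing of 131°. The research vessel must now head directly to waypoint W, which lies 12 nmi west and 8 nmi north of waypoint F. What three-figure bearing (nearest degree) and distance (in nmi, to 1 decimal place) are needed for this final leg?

Leg 1 (131°, 24 nmi): east 24 sin 131° = 18.11, north 24 cos 131° = -15.75
Current position: (18.11, -15.75). Target: (-12, 8). Remaining: Δeast = -30.11, Δnorth = 23.75.
Bearing = atan2(-30.11, 23.75) mod 360° = 308.26°; distance = √((-30.11)² + (23.75)²) = 38.349 nmi.

308°, 38.3 nmi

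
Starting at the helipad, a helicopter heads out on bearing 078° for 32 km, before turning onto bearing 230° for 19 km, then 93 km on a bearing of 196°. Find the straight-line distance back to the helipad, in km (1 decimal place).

95.4 km

Leg 1 (078°, 32 km): east 32 sin 78° = 31.30, north 32 cos 78° = 6.65
Leg 2 (230°, 19 km): east 19 sin 230° = -14.55, north 19 cos 230° = -12.21
Leg 3 (196°, 93 km): east 93 sin 196° = -25.63, north 93 cos 196° = -89.40
Net: -8.89 east, -94.96 north. Distance = √((-8.89)² + (-94.96)²) = 95.372 km.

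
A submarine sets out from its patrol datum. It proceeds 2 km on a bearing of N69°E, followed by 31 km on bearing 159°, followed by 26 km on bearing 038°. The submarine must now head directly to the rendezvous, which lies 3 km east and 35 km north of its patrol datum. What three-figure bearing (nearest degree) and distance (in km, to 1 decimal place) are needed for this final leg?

329°, 50.0 km

Leg 1 (N69°E, 2 km): east 2 sin 69° = 1.87, north 2 cos 69° = 0.72
Leg 2 (159°, 31 km): east 31 sin 159° = 11.11, north 31 cos 159° = -28.94
Leg 3 (038°, 26 km): east 26 sin 38° = 16.01, north 26 cos 38° = 20.49
Current position: (28.98, -7.74). Target: (3, 35). Remaining: Δeast = -25.98, Δnorth = 42.74.
Bearing = atan2(-25.98, 42.74) mod 360° = 328.70°; distance = √((-25.98)² + (42.74)²) = 50.015 km.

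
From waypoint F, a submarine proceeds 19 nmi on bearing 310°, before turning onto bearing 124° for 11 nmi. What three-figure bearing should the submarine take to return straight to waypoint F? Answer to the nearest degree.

Leg 1 (310°, 19 nmi): east 19 sin 310° = -14.55, north 19 cos 310° = 12.21
Leg 2 (124°, 11 nmi): east 11 sin 124° = 9.12, north 11 cos 124° = -6.15
Net displacement: -5.44 east, 6.06 north. Direction back to start is (5.44, -6.06): bearing = atan2(5.44, -6.06) mod 360° = 138.12° ≈ 138°.

138°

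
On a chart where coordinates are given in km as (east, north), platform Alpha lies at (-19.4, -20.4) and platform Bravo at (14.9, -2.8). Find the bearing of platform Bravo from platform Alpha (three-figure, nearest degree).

Δeast = 14.9 − -19.4 = 34.30; Δnorth = -2.8 − -20.4 = 17.60.
Bearing = atan2(Δeast, Δnorth) mod 360° = 62.84° ≈ 063°.

063°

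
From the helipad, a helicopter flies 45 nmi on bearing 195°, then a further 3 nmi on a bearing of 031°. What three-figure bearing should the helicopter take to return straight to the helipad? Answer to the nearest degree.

014°

Leg 1 (195°, 45 nmi): east 45 sin 195° = -11.65, north 45 cos 195° = -43.47
Leg 2 (031°, 3 nmi): east 3 sin 31° = 1.55, north 3 cos 31° = 2.57
Net displacement: -10.10 east, -40.90 north. Direction back to start is (10.10, 40.90): bearing = atan2(10.10, 40.90) mod 360° = 13.88° ≈ 014°.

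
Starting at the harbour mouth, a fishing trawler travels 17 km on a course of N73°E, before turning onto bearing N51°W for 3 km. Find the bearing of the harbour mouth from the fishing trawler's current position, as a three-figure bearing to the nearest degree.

244°

Leg 1 (N73°E, 17 km): east 17 sin 73° = 16.26, north 17 cos 73° = 4.97
Leg 2 (N51°W, 3 km): east 3 sin 309° = -2.33, north 3 cos 309° = 1.89
Net displacement: 13.93 east, 6.86 north. Direction back to start is (-13.93, -6.86): bearing = atan2(-13.93, -6.86) mod 360° = 243.78° ≈ 244°.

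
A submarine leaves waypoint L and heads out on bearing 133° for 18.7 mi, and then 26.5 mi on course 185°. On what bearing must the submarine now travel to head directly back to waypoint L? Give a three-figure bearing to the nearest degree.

Leg 1 (133°, 18.7 mi): east 18.7 sin 133° = 13.68, north 18.7 cos 133° = -12.75
Leg 2 (185°, 26.5 mi): east 26.5 sin 185° = -2.31, north 26.5 cos 185° = -26.40
Net displacement: 11.37 east, -39.15 north. Direction back to start is (-11.37, 39.15): bearing = atan2(-11.37, 39.15) mod 360° = 343.81° ≈ 344°.

344°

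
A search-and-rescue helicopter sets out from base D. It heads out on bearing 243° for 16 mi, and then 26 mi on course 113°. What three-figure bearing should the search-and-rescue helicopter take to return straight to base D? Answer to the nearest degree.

331°

Leg 1 (243°, 16 mi): east 16 sin 243° = -14.26, north 16 cos 243° = -7.26
Leg 2 (113°, 26 mi): east 26 sin 113° = 23.93, north 26 cos 113° = -10.16
Net displacement: 9.68 east, -17.42 north. Direction back to start is (-9.68, 17.42): bearing = atan2(-9.68, 17.42) mod 360° = 330.95° ≈ 331°.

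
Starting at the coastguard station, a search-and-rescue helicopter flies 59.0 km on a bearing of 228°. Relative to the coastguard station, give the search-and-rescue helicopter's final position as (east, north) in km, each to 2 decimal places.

Leg 1 (228°, 59.0 km): east 59.0 sin 228° = -43.85, north 59.0 cos 228° = -39.48
Summing: -43.85 km east, -39.48 km north → (-43.85, -39.48).

(-43.85, -39.48)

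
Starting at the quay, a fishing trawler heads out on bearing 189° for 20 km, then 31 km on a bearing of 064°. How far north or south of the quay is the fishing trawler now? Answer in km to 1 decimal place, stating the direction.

6.2 km south

Leg 1 (189°, 20 km): east 20 sin 189° = -3.13, north 20 cos 189° = -19.75
Leg 2 (064°, 31 km): east 31 sin 64° = 27.86, north 31 cos 64° = 13.59
Net north component: -6.16 km.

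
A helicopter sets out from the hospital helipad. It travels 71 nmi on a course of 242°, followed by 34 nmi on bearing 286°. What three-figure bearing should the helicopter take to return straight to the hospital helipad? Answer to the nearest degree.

076°

Leg 1 (242°, 71 nmi): east 71 sin 242° = -62.69, north 71 cos 242° = -33.33
Leg 2 (286°, 34 nmi): east 34 sin 286° = -32.68, north 34 cos 286° = 9.37
Net displacement: -95.37 east, -23.96 north. Direction back to start is (95.37, 23.96): bearing = atan2(95.37, 23.96) mod 360° = 75.90° ≈ 076°.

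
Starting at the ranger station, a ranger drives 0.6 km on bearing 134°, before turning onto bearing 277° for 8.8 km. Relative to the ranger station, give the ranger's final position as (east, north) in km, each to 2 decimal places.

Leg 1 (134°, 0.6 km): east 0.6 sin 134° = 0.43, north 0.6 cos 134° = -0.42
Leg 2 (277°, 8.8 km): east 8.8 sin 277° = -8.73, north 8.8 cos 277° = 1.07
Summing: -8.30 km east, 0.66 km north → (-8.30, 0.66).

(-8.30, 0.66)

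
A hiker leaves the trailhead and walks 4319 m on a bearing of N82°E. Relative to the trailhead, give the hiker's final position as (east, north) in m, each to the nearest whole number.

Leg 1 (N82°E, 4319 m): east 4319 sin 82° = 4276.97, north 4319 cos 82° = 601.09
Summing: 4276.97 m east, 601.09 m north → (4277, 601).

(4277, 601)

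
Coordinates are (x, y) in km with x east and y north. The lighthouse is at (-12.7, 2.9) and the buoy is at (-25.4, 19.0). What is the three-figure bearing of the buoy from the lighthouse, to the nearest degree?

Δeast = -25.4 − -12.7 = -12.70; Δnorth = 19.0 − 2.9 = 16.10.
Bearing = atan2(Δeast, Δnorth) mod 360° = 321.73° ≈ 322°.

322°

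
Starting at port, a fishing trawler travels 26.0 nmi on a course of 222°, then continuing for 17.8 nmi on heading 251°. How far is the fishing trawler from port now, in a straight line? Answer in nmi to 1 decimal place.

Leg 1 (222°, 26.0 nmi): east 26.0 sin 222° = -17.40, north 26.0 cos 222° = -19.32
Leg 2 (251°, 17.8 nmi): east 17.8 sin 251° = -16.83, north 17.8 cos 251° = -5.80
Net: -34.23 east, -25.12 north. Distance = √((-34.23)² + (-25.12)²) = 42.455 nmi.

42.5 nmi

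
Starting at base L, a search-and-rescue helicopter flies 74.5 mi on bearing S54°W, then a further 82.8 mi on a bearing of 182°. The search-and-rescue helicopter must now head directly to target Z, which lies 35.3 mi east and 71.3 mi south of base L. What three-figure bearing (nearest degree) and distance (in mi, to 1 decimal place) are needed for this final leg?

061°, 112.9 mi

Leg 1 (S54°W, 74.5 mi): east 74.5 sin 234° = -60.27, north 74.5 cos 234° = -43.79
Leg 2 (182°, 82.8 mi): east 82.8 sin 182° = -2.89, north 82.8 cos 182° = -82.75
Current position: (-63.16, -126.54). Target: (35.3, -71.3). Remaining: Δeast = 98.46, Δnorth = 55.24.
Bearing = atan2(98.46, 55.24) mod 360° = 60.71°; distance = √((98.46)² + (55.24)²) = 112.898 mi.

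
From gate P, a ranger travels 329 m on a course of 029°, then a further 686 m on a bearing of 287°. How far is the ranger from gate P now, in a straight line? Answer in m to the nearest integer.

696 m

Leg 1 (029°, 329 m): east 329 sin 29° = 159.50, north 329 cos 29° = 287.75
Leg 2 (287°, 686 m): east 686 sin 287° = -656.03, north 686 cos 287° = 200.57
Net: -496.52 east, 488.32 north. Distance = √((-496.52)² + (488.32)²) = 696.411 m.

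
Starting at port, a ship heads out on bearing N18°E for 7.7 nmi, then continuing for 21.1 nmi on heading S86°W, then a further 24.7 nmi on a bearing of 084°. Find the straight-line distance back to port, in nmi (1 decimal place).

10.3 nmi

Leg 1 (N18°E, 7.7 nmi): east 7.7 sin 18° = 2.38, north 7.7 cos 18° = 7.32
Leg 2 (S86°W, 21.1 nmi): east 21.1 sin 266° = -21.05, north 21.1 cos 266° = -1.47
Leg 3 (084°, 24.7 nmi): east 24.7 sin 84° = 24.56, north 24.7 cos 84° = 2.58
Net: 5.90 east, 8.43 north. Distance = √((5.90)² + (8.43)²) = 10.290 nmi.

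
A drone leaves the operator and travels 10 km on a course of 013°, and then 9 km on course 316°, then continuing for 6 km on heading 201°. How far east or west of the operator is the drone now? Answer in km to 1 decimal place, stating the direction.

6.2 km west

Leg 1 (013°, 10 km): east 10 sin 13° = 2.25, north 10 cos 13° = 9.74
Leg 2 (316°, 9 km): east 9 sin 316° = -6.25, north 9 cos 316° = 6.47
Leg 3 (201°, 6 km): east 6 sin 201° = -2.15, north 6 cos 201° = -5.60
Net east component: -6.15 km.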